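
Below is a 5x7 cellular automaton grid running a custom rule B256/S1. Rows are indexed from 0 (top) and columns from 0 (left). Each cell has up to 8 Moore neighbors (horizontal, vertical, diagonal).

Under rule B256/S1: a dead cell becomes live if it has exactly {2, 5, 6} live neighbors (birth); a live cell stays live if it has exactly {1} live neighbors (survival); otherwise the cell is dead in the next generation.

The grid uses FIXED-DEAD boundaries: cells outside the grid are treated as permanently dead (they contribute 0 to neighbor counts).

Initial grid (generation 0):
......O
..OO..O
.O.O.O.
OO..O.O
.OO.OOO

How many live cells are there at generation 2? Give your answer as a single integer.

Answer: 12

Derivation:
Simulating step by step:
Generation 0 (given above): 16 live cells
Generation 1: 8 live cells
..OO.OO
.O.....
..O....
..O..O.
.......
Generation 2: 12 live cells
.O.OOOO
....OOO
...O...
.OOO...
.......
Population at generation 2: 12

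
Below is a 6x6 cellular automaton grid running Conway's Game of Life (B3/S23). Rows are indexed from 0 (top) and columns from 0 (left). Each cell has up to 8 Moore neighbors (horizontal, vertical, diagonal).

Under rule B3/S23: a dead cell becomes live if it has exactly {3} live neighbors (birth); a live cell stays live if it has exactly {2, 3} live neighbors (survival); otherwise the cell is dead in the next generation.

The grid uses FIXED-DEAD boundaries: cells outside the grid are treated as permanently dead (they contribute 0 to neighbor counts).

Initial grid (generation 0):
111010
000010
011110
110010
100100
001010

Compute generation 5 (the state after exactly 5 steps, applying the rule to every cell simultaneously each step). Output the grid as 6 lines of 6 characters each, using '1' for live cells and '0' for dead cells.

Simulating step by step:
Generation 0 (given above): 16 live cells
Generation 1: 17 live cells
010100
100011
111011
100010
101110
000100
Generation 2: 11 live cells
000010
100001
100000
100000
011010
001110
Generation 3: 9 live cells
000000
000000
110000
100000
011010
011010
Generation 4: 8 live cells
000000
000000
110000
101000
101000
011000
Generation 5: 9 live cells
(generation 5 grid is the final answer)

Answer: 000000
000000
110000
101000
101100
011000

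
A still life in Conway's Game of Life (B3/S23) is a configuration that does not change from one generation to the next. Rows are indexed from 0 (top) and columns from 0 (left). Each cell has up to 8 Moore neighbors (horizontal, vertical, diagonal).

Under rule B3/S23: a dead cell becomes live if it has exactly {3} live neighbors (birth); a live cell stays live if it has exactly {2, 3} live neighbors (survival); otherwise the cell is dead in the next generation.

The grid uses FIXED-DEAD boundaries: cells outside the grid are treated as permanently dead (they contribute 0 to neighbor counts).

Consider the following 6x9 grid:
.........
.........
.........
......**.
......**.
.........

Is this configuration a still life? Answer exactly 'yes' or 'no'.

Compute generation 1 and compare to generation 0 (given above):
Generation 1:
.........
.........
.........
......**.
......**.
.........
The grids are IDENTICAL -> still life.

Answer: yes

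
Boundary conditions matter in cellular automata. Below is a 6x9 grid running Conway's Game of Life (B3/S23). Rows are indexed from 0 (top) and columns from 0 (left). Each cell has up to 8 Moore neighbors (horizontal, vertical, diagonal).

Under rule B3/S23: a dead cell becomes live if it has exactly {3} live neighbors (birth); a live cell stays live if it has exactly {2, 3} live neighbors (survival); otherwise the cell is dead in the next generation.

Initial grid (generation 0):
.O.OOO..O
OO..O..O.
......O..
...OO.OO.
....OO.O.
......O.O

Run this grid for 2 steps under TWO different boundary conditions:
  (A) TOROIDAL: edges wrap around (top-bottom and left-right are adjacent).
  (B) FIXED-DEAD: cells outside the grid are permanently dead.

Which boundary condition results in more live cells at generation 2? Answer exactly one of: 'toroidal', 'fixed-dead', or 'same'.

Answer: fixed-dead

Derivation:
Under TOROIDAL boundary, generation 2:
.........
.........
.O....O..
..O....OO
O.O..O..O
.O....O.O
Population = 12

Under FIXED-DEAD boundary, generation 2:
O....OO..
O.....OO.
.O....O..
..O....O.
...O....O
....OOOO.
Population = 16

Comparison: toroidal=12, fixed-dead=16 -> fixed-dead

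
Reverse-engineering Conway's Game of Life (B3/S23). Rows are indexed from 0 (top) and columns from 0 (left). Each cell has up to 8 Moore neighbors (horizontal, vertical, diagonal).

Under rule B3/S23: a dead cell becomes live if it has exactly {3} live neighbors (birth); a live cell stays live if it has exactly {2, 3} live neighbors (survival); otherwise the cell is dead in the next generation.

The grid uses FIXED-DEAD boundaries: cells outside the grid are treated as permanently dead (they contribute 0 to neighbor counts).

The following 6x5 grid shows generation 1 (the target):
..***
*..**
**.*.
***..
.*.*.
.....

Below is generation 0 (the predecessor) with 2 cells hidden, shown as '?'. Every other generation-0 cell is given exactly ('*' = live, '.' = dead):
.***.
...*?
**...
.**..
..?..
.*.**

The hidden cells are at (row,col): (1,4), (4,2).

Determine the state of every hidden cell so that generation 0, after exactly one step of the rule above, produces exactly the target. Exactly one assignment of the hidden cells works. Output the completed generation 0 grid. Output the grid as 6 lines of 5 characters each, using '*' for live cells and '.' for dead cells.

Answer: .***.
...**
**...
.**..
.....
.*.**

Derivation:
Hidden generation-0 cells (in order): (1,4), (4,2).
A hidden cell only influences target cells in its own 3x3 neighborhood. Try each of the 2^2 = 4 assignments, step the completed generation 0 forward once under B3/S23, and compare with the target:
  (1,4)=. (4,2)=. -> step gives (0,4)='.' but target has '*' -> reject
  (1,4)=. (4,2)=* -> step gives (0,4)='.' but target has '*' -> reject
  (1,4)=* (4,2)=. -> step reproduces the target at every cell -> ACCEPT
  (1,4)=* (4,2)=* -> step gives (3,1)='.' but target has '*' -> reject
Unique solution: (1,4)=live, (4,2)=dead.
Check: live-neighbor counts of every cell in the completed generation 0:
11333
34532
23432
33210
23432
10211
Applying B3/S23 to generation 0 with these counts gives:
..***
*..**
**.*.
***..
.*.*.
.....
which matches the target exactly.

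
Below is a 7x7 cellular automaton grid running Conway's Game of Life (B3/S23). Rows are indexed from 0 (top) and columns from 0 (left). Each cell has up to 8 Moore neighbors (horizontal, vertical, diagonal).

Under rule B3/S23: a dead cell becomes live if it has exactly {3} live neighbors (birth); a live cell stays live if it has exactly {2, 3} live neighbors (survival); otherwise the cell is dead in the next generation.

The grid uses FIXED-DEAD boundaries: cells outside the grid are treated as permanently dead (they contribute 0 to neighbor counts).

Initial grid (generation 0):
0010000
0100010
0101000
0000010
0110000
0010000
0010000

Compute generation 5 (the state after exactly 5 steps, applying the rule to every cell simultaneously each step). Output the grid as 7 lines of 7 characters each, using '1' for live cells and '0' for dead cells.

Answer: 0000000
0100000
0111000
0100100
0000010
0100100
0111000

Derivation:
Simulating step by step:
Generation 0 (given above): 10 live cells
Generation 1: 8 live cells
0000000
0100000
0010100
0100000
0110000
0011000
0000000
Generation 2: 9 live cells
0000000
0000000
0110000
0101000
0101000
0111000
0000000
Generation 3: 12 live cells
0000000
0000000
0110000
1101000
1101100
0101000
0010000
Generation 4: 12 live cells
0000000
0000000
1110000
0001100
0001100
1101100
0010000
Generation 5: 12 live cells
(generation 5 grid is the final answer)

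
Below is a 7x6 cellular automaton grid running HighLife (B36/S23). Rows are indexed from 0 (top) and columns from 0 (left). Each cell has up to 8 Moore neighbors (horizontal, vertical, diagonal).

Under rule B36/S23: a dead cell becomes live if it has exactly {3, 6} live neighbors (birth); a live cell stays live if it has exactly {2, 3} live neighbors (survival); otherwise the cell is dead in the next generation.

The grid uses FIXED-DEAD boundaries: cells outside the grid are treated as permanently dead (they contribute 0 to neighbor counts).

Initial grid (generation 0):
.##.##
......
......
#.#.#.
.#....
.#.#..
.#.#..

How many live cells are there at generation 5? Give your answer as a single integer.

Simulating step by step:
Generation 0 (given above): 12 live cells
Generation 1: 6 live cells
......
......
......
.#....
##.#..
##....
......
Generation 2: 6 live cells
......
......
......
###...
......
###...
......
Generation 3: 5 live cells
......
......
.#....
.#....
.#....
.#....
.#....
Generation 4: 9 live cells
......
......
......
###...
###...
###...
......
Generation 5: 7 live cells
......
......
.#....
#.#...
...#..
#.#...
.#....
Population at generation 5: 7

Answer: 7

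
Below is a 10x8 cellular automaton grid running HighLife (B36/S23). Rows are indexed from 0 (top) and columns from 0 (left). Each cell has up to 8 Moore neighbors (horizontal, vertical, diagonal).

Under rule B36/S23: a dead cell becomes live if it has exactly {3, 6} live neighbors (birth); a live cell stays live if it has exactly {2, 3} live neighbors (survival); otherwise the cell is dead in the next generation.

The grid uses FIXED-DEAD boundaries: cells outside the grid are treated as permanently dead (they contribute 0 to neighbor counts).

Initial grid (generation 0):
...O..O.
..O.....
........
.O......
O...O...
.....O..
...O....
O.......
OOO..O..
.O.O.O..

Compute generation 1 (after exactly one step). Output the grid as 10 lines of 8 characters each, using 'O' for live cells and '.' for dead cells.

Simulating step by step:
Generation 0 (given above): 16 live cells
Generation 1: 9 live cells
(generation 1 grid is the final answer)

Answer: ........
........
........
........
........
....O...
........
O.O.....
O.O.O...
OO..O...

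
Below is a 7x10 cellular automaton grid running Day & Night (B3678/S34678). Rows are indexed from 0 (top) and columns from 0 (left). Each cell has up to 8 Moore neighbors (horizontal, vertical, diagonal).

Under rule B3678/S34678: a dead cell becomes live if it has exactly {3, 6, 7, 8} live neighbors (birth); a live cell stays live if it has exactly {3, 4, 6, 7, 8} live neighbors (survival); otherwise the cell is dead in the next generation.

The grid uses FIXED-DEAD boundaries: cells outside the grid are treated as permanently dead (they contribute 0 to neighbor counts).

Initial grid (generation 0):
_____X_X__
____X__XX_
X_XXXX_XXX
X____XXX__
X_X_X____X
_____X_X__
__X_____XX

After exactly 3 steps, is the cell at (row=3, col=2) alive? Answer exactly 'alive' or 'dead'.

Simulating step by step:
Generation 0 (given above): 26 live cells
Generation 1: 21 live cells
______X_X_
____X__X_X
_X_XXXX___
__X__XXX_X
_X_____XX_
_X_X_____X
__________
Generation 2: 18 live cells
_______X__
___XX__XX_
__XXX_____
_XXX_X_X__
_______XXX
__X_____X_
__________
Generation 3: 21 live cells
________X_
__XXX_____
_X_X_XXXX_
__XX__X___
_X_X__XXX_
_______XXX
__________

Cell (3,2) at generation 3: 1 -> alive

Answer: alive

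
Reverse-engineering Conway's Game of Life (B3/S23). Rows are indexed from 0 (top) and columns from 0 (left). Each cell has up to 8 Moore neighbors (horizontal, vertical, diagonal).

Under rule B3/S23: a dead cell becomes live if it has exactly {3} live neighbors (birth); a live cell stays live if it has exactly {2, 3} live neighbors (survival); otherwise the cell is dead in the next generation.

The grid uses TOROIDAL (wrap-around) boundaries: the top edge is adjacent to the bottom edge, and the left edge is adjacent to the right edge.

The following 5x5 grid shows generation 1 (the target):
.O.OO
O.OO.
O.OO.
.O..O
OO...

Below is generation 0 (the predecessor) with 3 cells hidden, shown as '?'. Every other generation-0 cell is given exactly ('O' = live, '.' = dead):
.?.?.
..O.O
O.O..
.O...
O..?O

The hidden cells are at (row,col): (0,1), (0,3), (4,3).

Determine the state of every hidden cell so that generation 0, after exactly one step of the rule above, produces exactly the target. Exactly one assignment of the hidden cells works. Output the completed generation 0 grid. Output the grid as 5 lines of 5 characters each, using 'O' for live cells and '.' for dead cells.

Hidden generation-0 cells (in order): (0,1), (0,3), (4,3).
A hidden cell only influences target cells in its own 3x3 neighborhood. Try each of the 2^3 = 8 assignments, step the completed generation 0 forward once under B3/S23, and compare with the target:
  (0,1)=. (0,3)=. (4,3)=. -> step gives (0,0)='O' but target has '.' -> reject
  (0,1)=. (0,3)=. (4,3)=O -> step gives (0,0)='O' but target has '.' -> reject
  (0,1)=. (0,3)=O (4,3)=. -> step gives (0,0)='O' but target has '.' -> reject
  (0,1)=. (0,3)=O (4,3)=O -> step gives (0,0)='O' but target has '.' -> reject
  (0,1)=O (0,3)=. (4,3)=. -> step reproduces the target at every cell -> ACCEPT
  (0,1)=O (0,3)=. (4,3)=O -> step gives (0,2)='O' but target has '.' -> reject
  (0,1)=O (0,3)=O (4,3)=. -> step gives (0,2)='O' but target has '.' -> reject
  (0,1)=O (0,3)=O (4,3)=O -> step gives (0,3)='.' but target has 'O' -> reject
Unique solution: (0,1)=live, (0,3)=dead, (4,3)=dead.
Check: live-neighbor counts of every cell in the completed generation 0:
42233
34231
24232
43223
33211
Applying B3/S23 to generation 0 with these counts gives:
.O.OO
O.OO.
O.OO.
.O..O
OO...
which matches the target exactly.

Answer: .O...
..O.O
O.O..
.O...
O...O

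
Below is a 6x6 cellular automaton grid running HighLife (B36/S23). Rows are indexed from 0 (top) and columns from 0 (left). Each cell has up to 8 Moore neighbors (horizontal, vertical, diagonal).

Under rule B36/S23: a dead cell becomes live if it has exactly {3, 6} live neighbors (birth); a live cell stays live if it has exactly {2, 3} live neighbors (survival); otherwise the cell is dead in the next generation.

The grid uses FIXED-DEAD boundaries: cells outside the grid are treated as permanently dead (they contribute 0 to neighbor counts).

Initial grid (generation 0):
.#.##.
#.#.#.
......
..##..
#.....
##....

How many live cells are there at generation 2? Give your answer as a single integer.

Simulating step by step:
Generation 0 (given above): 11 live cells
Generation 1: 13 live cells
.####.
.##.#.
.##...
......
#.#...
##....
Generation 2: 12 live cells
.#..#.
#..##.
.###..
..#...
#.....
##....
Population at generation 2: 12

Answer: 12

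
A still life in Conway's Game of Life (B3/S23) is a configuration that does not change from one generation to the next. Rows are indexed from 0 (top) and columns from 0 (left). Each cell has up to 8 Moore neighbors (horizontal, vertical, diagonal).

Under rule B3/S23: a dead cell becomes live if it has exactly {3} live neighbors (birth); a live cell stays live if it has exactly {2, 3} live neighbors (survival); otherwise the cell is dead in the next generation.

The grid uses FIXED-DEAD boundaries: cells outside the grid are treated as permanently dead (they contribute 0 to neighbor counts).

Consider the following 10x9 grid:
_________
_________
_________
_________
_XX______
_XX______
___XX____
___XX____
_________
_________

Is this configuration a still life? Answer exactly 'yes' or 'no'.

Answer: no

Derivation:
Compute generation 1 and compare to generation 0 (given above):
Generation 1:
_________
_________
_________
_________
_XX______
_X_______
____X____
___XX____
_________
_________
Cell (5,2) differs: gen0=1 vs gen1=0 -> NOT a still life.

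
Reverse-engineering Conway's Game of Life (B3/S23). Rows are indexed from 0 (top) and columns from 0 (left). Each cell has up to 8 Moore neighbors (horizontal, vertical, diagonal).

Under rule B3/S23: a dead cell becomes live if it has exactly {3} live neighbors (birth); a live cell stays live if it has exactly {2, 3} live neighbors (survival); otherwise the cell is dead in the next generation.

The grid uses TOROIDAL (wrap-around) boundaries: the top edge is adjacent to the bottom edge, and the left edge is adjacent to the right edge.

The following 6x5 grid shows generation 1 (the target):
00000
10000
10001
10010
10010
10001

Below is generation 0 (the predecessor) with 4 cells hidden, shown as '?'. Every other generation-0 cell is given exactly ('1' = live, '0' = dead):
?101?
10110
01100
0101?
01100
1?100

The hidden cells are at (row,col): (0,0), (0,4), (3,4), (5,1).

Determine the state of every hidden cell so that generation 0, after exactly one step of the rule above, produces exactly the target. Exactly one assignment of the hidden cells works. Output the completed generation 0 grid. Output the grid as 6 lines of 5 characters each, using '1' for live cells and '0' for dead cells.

Hidden generation-0 cells (in order): (0,0), (0,4), (3,4), (5,1).
A hidden cell only influences target cells in its own 3x3 neighborhood. Try each of the 2^4 = 16 assignments, step the completed generation 0 forward once under B3/S23, and compare with the target:
  (0,0)=0 (0,4)=0 (3,4)=0 (5,1)=0 -> step gives (0,0)='1' but target has '0' -> reject
  (0,0)=0 (0,4)=0 (3,4)=0 (5,1)=1 -> step gives (0,3)='1' but target has '0' -> reject
  (0,0)=0 (0,4)=0 (3,4)=1 (5,1)=0 -> step gives (0,0)='1' but target has '0' -> reject
  (0,0)=0 (0,4)=0 (3,4)=1 (5,1)=1 -> step gives (0,3)='1' but target has '0' -> reject
  (0,0)=0 (0,4)=1 (3,4)=0 (5,1)=0 -> step reproduces the target at every cell -> ACCEPT
  (0,0)=0 (0,4)=1 (3,4)=0 (5,1)=1 -> step gives (4,0)='0' but target has '1' -> reject
  (0,0)=0 (0,4)=1 (3,4)=1 (5,1)=0 -> step gives (2,0)='0' but target has '1' -> reject
  (0,0)=0 (0,4)=1 (3,4)=1 (5,1)=1 -> step gives (2,0)='0' but target has '1' -> reject
  (0,0)=1 (0,4)=0 (3,4)=0 (5,1)=0 -> step gives (0,0)='1' but target has '0' -> reject
  (0,0)=1 (0,4)=0 (3,4)=0 (5,1)=1 -> step gives (0,3)='1' but target has '0' -> reject
  (0,0)=1 (0,4)=0 (3,4)=1 (5,1)=0 -> step gives (0,0)='1' but target has '0' -> reject
  (0,0)=1 (0,4)=0 (3,4)=1 (5,1)=1 -> step gives (0,3)='1' but target has '0' -> reject
  (0,0)=1 (0,4)=1 (3,4)=0 (5,1)=0 -> step gives (1,0)='0' but target has '1' -> reject
  (0,0)=1 (0,4)=1 (3,4)=0 (5,1)=1 -> step gives (1,0)='0' but target has '1' -> reject
  (0,0)=1 (0,4)=1 (3,4)=1 (5,1)=0 -> step gives (1,0)='0' but target has '1' -> reject
  (0,0)=1 (0,4)=1 (3,4)=1 (5,1)=1 -> step gives (1,0)='0' but target has '1' -> reject
Unique solution: (0,0)=dead, (0,4)=live, (3,4)=dead, (5,1)=dead.
Check: live-neighbor counts of every cell in the completed generation 0:
44544
35544
34543
34621
34432
35443
Applying B3/S23 to generation 0 with these counts gives:
00000
10000
10001
10010
10010
10001
which matches the target exactly.

Answer: 01011
10110
01100
01010
01100
10100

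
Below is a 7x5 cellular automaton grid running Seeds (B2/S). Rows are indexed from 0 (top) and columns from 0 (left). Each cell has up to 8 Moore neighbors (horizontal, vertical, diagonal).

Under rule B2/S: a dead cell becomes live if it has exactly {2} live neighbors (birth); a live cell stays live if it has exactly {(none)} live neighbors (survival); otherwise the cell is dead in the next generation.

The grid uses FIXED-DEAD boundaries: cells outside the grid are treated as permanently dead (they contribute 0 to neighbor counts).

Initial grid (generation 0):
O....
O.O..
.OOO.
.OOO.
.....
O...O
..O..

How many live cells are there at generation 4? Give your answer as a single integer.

Simulating step by step:
Generation 0 (given above): 12 live cells
Generation 1: 9 live cells
.....
.....
....O
O...O
O...O
.O.O.
.O.O.
Generation 2: 5 live cells
.....
.....
...O.
.O...
..O..
.....
O...O
Generation 3: 5 live cells
.....
.....
..O..
...O.
.O...
.O.O.
.....
Generation 4: 7 live cells
.....
.....
...O.
.O...
O..OO
O....
..O..
Population at generation 4: 7

Answer: 7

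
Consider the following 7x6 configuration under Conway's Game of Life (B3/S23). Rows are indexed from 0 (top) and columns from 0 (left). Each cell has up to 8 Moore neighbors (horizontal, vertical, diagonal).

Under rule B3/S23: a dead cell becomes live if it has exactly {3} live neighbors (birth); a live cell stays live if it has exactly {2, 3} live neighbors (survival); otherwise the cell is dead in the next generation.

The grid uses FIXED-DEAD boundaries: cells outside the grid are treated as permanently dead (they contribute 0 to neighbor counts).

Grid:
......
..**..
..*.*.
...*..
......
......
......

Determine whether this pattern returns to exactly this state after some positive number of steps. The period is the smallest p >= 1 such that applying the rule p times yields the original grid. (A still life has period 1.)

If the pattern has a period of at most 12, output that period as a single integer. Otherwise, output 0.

Answer: 1

Derivation:
Simulating and comparing each generation to the original:
Gen 0 (original, given above): 5 live cells
Gen 1: 5 live cells, MATCHES original -> period = 1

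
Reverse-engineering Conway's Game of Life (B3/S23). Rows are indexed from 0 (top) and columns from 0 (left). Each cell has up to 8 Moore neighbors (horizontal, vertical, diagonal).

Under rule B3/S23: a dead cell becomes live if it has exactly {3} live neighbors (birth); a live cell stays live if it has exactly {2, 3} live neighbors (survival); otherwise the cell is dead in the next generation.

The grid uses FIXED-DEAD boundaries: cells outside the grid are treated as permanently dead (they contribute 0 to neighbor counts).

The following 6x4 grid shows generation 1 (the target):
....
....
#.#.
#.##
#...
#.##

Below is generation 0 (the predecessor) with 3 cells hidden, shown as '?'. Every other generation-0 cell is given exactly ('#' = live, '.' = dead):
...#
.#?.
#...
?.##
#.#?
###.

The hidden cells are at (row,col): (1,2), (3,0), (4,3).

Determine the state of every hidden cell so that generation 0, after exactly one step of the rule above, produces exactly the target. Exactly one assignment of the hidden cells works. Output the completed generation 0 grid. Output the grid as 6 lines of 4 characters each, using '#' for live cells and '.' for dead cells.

Answer: ...#
.#..
#...
#.##
#.##
###.

Derivation:
Hidden generation-0 cells (in order): (1,2), (3,0), (4,3).
A hidden cell only influences target cells in its own 3x3 neighborhood. Try each of the 2^3 = 8 assignments, step the completed generation 0 forward once under B3/S23, and compare with the target:
  (1,2)=. (3,0)=. (4,3)=. -> step gives (2,0)='.' but target has '#' -> reject
  (1,2)=. (3,0)=. (4,3)=# -> step gives (2,0)='.' but target has '#' -> reject
  (1,2)=. (3,0)=# (4,3)=. -> step gives (5,3)='.' but target has '#' -> reject
  (1,2)=. (3,0)=# (4,3)=# -> step reproduces the target at every cell -> ACCEPT
  (1,2)=# (3,0)=. (4,3)=. -> step gives (0,2)='#' but target has '.' -> reject
  (1,2)=# (3,0)=. (4,3)=# -> step gives (0,2)='#' but target has '.' -> reject
  (1,2)=# (3,0)=# (4,3)=. -> step gives (0,2)='#' but target has '.' -> reject
  (1,2)=# (3,0)=# (4,3)=# -> step gives (0,2)='#' but target has '.' -> reject
Unique solution: (1,2)=dead, (3,0)=live, (4,3)=live.
Check: live-neighbor counts of every cell in the completed generation 0:
1120
2121
2432
2533
3754
2433
Applying B3/S23 to generation 0 with these counts gives:
....
....
#.#.
#.##
#...
#.##
which matches the target exactly.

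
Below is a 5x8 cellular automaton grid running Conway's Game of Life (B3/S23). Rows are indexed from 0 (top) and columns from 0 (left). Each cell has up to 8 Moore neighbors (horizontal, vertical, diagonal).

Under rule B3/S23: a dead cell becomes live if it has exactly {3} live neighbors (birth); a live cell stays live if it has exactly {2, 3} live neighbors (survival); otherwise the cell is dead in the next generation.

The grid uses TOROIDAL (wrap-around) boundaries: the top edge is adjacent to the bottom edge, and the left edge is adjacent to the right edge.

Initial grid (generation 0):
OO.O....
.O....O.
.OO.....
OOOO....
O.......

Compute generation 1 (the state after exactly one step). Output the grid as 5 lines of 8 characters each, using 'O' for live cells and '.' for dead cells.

Answer: OOO....O
........
...O....
O..O....
...O...O

Derivation:
Simulating step by step:
Generation 0 (given above): 12 live cells
Generation 1: 9 live cells
(generation 1 grid is the final answer)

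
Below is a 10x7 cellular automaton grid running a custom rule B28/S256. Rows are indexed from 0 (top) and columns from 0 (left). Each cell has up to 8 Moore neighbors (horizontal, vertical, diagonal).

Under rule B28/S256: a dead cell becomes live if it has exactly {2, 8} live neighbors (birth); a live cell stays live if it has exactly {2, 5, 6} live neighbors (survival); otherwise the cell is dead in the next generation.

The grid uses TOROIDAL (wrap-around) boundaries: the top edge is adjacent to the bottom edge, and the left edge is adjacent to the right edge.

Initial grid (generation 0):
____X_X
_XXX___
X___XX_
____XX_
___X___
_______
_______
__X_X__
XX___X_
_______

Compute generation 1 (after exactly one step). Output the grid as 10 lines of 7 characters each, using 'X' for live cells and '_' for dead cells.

Answer: XX___X_
_XX____
_______
_______
_____X_
_______
___X___
X__X_XX
_XXXX_X
_X__X__

Derivation:
Simulating step by step:
Generation 0 (given above): 16 live cells
Generation 1: 18 live cells
(generation 1 grid is the final answer)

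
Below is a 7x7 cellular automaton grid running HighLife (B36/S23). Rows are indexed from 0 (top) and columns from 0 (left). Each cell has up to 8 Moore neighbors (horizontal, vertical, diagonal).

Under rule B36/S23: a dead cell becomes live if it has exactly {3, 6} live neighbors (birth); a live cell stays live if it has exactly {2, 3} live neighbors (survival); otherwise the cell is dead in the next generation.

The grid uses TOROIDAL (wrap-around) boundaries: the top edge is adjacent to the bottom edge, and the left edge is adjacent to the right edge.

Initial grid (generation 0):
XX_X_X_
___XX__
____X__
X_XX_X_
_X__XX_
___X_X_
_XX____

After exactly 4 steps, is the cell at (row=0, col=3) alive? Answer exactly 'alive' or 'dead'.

Answer: alive

Derivation:
Simulating step by step:
Generation 0 (given above): 18 live cells
Generation 1: 22 live cells
XX_X___
__XX_X_
__X__X_
_XXX_XX
_X___X_
_X_X_X_
XX_X__X
Generation 2: 19 live cells
__XX___
___X__X
_____X_
XX_X_XX
_XXX_X_
_X___X_
__XX__X
Generation 3: 20 live cells
____X__
__XXX__
__X__X_
XX_X_X_
___X_X_
XXX__XX
_X_XX__
Generation 4: 21 live cells
___X_X_
__X_XX_
_____XX
_X_X_X_
___X_XX
XX___XX
_X_XX_X

Cell (0,3) at generation 4: 1 -> alive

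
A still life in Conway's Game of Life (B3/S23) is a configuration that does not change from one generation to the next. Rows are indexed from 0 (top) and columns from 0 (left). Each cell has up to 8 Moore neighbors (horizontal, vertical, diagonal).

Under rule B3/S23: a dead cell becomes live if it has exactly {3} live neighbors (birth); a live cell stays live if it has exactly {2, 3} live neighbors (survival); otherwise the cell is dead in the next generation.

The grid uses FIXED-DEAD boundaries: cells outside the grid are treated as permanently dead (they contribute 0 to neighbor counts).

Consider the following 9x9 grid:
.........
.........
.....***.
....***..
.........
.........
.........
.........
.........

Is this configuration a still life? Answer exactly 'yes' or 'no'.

Answer: no

Derivation:
Compute generation 1 and compare to generation 0 (given above):
Generation 1:
.........
......*..
....*..*.
....*..*.
.....*...
.........
.........
.........
.........
Cell (1,6) differs: gen0=0 vs gen1=1 -> NOT a still life.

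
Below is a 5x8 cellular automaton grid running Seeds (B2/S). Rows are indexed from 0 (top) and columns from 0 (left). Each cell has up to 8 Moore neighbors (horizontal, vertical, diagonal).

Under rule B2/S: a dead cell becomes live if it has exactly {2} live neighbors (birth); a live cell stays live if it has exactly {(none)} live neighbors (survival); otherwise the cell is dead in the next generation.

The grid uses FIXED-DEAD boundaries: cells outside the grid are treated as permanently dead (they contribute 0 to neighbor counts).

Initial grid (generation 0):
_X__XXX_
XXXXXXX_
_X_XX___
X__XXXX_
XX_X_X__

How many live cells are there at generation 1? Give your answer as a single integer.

Simulating step by step:
Generation 0 (given above): 23 live cells
Generation 1: 3 live cells
_______X
_______X
_______X
________
________
Population at generation 1: 3

Answer: 3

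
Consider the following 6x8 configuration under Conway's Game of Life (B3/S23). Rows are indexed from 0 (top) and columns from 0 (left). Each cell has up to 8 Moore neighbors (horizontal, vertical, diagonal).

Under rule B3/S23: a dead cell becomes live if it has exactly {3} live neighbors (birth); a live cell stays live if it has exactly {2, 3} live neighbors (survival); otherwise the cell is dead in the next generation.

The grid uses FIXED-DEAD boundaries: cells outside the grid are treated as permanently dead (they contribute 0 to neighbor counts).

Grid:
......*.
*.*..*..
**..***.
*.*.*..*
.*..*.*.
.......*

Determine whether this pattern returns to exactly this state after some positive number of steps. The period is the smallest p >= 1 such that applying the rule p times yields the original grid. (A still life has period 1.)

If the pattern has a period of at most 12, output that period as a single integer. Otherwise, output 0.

Answer: 0

Derivation:
Simulating and comparing each generation to the original:
Gen 0 (original, given above): 17 live cells
Gen 1: 15 live cells, differs from original
Gen 2: 17 live cells, differs from original
Gen 3: 17 live cells, differs from original
Gen 4: 19 live cells, differs from original
Gen 5: 8 live cells, differs from original
Gen 6: 4 live cells, differs from original
Gen 7: 0 live cells, differs from original
Gen 8: 0 live cells, differs from original
Gen 9: 0 live cells, differs from original
Gen 10: 0 live cells, differs from original
Gen 11: 0 live cells, differs from original
Gen 12: 0 live cells, differs from original
No period found within 12 steps.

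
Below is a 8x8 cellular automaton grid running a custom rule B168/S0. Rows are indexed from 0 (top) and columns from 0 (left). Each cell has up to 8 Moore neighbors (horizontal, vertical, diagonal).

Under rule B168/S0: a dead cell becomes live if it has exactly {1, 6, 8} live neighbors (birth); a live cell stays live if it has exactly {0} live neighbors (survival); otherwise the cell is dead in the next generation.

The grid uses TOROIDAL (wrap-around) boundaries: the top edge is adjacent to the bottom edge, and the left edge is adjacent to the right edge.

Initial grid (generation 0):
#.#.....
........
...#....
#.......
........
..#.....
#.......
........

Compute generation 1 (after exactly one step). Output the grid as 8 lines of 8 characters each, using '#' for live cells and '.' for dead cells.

Answer: #.##...#
#...#..#
#####..#
#####..#
#.##...#
#.##...#
#.##...#
..##....

Derivation:
Simulating step by step:
Generation 0 (given above): 6 live cells
Generation 1: 33 live cells
(generation 1 grid is the final answer)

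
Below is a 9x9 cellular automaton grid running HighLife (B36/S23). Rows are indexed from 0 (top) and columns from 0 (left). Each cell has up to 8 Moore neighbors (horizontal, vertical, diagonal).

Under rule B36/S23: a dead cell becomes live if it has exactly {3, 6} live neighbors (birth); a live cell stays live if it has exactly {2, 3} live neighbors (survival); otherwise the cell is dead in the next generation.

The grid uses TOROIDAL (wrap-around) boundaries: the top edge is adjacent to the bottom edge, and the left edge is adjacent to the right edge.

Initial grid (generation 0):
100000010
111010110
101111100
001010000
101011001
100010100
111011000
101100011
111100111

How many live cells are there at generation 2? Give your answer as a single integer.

Answer: 30

Derivation:
Simulating step by step:
Generation 0 (given above): 41 live cells
Generation 1: 30 live cells
000001000
101010010
110000111
101001101
100010001
011001100
001011110
000001000
000100100
Generation 2: 30 live cells
000111100
100001010
001100000
000001110
001110001
111000001
011110010
000100010
000011100
Population at generation 2: 30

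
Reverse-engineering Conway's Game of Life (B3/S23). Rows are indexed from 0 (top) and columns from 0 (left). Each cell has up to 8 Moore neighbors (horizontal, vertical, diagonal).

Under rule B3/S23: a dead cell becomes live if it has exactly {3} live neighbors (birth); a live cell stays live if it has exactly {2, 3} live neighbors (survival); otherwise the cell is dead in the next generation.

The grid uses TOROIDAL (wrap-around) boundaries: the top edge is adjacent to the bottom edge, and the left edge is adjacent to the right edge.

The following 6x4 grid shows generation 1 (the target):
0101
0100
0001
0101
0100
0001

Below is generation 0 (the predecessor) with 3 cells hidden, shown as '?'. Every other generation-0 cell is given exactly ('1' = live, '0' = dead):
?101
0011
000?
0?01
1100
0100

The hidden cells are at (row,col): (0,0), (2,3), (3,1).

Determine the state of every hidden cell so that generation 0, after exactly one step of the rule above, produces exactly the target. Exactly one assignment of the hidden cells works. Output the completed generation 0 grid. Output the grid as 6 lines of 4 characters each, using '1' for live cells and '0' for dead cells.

Hidden generation-0 cells (in order): (0,0), (2,3), (3,1).
A hidden cell only influences target cells in its own 3x3 neighborhood. Try each of the 2^3 = 8 assignments, step the completed generation 0 forward once under B3/S23, and compare with the target:
  (0,0)=0 (2,3)=0 (3,1)=0 -> step gives (1,0)='1' but target has '0' -> reject
  (0,0)=0 (2,3)=0 (3,1)=1 -> step gives (1,0)='1' but target has '0' -> reject
  (0,0)=0 (2,3)=1 (3,1)=0 -> step gives (1,1)='0' but target has '1' -> reject
  (0,0)=0 (2,3)=1 (3,1)=1 -> step gives (1,1)='0' but target has '1' -> reject
  (0,0)=1 (2,3)=0 (3,1)=0 -> step gives (1,2)='1' but target has '0' -> reject
  (0,0)=1 (2,3)=0 (3,1)=1 -> step gives (1,2)='1' but target has '0' -> reject
  (0,0)=1 (2,3)=1 (3,1)=0 -> step gives (2,0)='1' but target has '0' -> reject
  (0,0)=1 (2,3)=1 (3,1)=1 -> step reproduces the target at every cell -> ACCEPT
Unique solution: (0,0)=live, (2,3)=live, (3,1)=live.
Check: live-neighbor counts of every cell in the completed generation 0:
4353
5344
4253
5242
4342
6443
Applying B3/S23 to generation 0 with these counts gives:
0101
0100
0001
0101
0100
0001
which matches the target exactly.

Answer: 1101
0011
0001
0101
1100
0100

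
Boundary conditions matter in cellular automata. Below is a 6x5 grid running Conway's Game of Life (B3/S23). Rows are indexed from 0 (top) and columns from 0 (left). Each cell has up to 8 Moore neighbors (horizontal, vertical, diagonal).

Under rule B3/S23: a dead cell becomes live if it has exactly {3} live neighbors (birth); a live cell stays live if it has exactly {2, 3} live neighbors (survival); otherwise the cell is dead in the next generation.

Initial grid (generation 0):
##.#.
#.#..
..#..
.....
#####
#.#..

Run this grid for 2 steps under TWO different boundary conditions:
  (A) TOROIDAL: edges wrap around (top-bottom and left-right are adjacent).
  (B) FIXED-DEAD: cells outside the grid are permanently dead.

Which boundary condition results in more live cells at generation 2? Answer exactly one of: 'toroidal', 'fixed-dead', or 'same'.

Under TOROIDAL boundary, generation 2:
####.
#.##.
.##..
..#..
##.#.
###..
Population = 16

Under FIXED-DEAD boundary, generation 2:
#.##.
#..#.
.##..
.##..
..##.
..##.
Population = 13

Comparison: toroidal=16, fixed-dead=13 -> toroidal

Answer: toroidal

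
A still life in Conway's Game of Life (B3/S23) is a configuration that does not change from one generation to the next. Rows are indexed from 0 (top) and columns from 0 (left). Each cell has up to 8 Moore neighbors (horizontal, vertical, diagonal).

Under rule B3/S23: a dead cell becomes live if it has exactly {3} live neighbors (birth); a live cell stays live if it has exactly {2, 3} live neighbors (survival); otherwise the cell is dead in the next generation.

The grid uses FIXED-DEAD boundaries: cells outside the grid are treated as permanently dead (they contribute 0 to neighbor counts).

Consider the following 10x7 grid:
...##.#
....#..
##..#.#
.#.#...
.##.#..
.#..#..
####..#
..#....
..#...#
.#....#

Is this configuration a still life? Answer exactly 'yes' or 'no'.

Compute generation 1 and compare to generation 0 (given above):
Generation 1:
...###.
....#..
######.
...###.
##..#..
....##.
#..#...
.......
.##....
.......
Cell (0,5) differs: gen0=0 vs gen1=1 -> NOT a still life.

Answer: no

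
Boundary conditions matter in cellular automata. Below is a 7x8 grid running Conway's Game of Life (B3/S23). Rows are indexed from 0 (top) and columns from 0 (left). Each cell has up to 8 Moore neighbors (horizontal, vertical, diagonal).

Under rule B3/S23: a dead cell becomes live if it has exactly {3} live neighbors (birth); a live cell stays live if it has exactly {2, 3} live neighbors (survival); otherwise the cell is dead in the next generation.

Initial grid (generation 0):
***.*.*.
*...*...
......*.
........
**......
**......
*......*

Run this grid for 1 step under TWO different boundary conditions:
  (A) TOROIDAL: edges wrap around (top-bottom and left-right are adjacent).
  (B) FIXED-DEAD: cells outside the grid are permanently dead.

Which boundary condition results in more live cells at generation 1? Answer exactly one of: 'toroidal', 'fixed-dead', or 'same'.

Under TOROIDAL boundary, generation 1:
...*.*..
*..*....
........
........
**......
........
..*.....
Population = 7

Under FIXED-DEAD boundary, generation 1:
**.*.*..
*..*....
........
........
**......
........
**......
Population = 10

Comparison: toroidal=7, fixed-dead=10 -> fixed-dead

Answer: fixed-dead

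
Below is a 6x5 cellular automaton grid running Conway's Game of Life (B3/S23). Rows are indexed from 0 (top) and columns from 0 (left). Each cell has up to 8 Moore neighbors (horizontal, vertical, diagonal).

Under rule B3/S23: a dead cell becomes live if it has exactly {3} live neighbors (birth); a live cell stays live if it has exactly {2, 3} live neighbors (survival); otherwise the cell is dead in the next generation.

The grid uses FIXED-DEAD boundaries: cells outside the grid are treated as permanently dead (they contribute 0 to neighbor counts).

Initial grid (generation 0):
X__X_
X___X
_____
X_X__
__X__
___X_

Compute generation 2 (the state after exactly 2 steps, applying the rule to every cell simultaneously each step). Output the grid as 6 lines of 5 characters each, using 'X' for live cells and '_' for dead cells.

Answer: _____
_____
_____
XX___
_XX__
__X__

Derivation:
Simulating step by step:
Generation 0 (given above): 8 live cells
Generation 1: 5 live cells
_____
_____
_X___
_X___
_XXX_
_____
Generation 2: 5 live cells
(generation 2 grid is the final answer)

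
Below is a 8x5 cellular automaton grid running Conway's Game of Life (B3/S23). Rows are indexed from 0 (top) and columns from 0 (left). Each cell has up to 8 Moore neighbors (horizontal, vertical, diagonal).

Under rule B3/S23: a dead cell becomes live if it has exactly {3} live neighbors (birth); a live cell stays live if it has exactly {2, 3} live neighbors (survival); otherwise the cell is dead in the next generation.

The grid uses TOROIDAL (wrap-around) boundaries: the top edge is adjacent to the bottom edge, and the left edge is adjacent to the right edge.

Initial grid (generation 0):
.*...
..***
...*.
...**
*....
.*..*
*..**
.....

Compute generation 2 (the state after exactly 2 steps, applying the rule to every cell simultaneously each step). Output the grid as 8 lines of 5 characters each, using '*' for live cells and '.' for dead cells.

Answer: ***..
..*.*
..*..
...**
*..*.
.*.*.
.***.
***..

Derivation:
Simulating step by step:
Generation 0 (given above): 13 live cells
Generation 1: 16 live cells
..**.
..***
.....
...**
*..*.
.*.*.
*..**
*...*
Generation 2: 18 live cells
(generation 2 grid is the final answer)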